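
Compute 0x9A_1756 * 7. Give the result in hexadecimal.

Multiply each base-16 digit by 7, carrying:
  6×7 = 42 → write A carry 2
  5×7+2 = 37 → write 5 carry 2
  7×7+2 = 51 → write 3 carry 3
  1×7+3 = 10 → write A
  A×7 = 70 → write 6 carry 4
  9×7+4 = 67 → write 3 carry 4
  remaining carry: 4

0x436A35A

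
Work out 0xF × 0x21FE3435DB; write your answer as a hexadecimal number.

0x1FDE50F27D5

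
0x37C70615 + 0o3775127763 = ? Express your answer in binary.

0x37C70615 = 0b110111110001110000011000010101 in binary.
0o3775127763 = 0b11111111101001010111111110011 in binary.
Add column by column in base 2, right to left:
  1+1 = 0 carry 1
  0+1+1 = 0 carry 1
  1+0+1 = 0 carry 1
  0+0+1 = 1
  1+1 = 0 carry 1
  0+1+1 = 0 carry 1
  0+1+1 = 0 carry 1
  0+1+1 = 0 carry 1
  0+1+1 = 0 carry 1
  1+1+1 = 1 carry 1
  1+1+1 = 1 carry 1
  0+1+1 = 0 carry 1
  0+0+1 = 1
  0+1 = 1
  0+0 = 0
  0+1 = 1
  1+0 = 1
  1+0 = 1
  1+1 = 0 carry 1
  0+0+1 = 1
  0+1 = 1
  0+1 = 1
  1+1 = 0 carry 1
  1+1+1 = 1 carry 1
  1+1+1 = 1 carry 1
  1+1+1 = 1 carry 1
  1+1+1 = 1 carry 1
  0+1+1 = 0 carry 1
  1+1+1 = 1 carry 1
  1+0+1 = 0 carry 1
  final carry 1

0b1010111101110111011011000001000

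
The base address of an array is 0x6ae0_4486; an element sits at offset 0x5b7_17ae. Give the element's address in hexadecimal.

Add column by column in base 16, right to left:
  6+e = 4 carry 1
  8+a+1 = 3 carry 1
  4+7+1 = c
  4+1 = 5
  0+7 = 7
  e+b = 9 carry 1
  a+5+1 = 0 carry 1
  6+0+1 = 7

0x70975c34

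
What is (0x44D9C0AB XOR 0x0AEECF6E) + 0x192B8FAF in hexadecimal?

0x67629F74

First 0x44D9C0AB XOR 0x0AEECF6E = 0x4E370FC5.
Add column by column in base 16, right to left:
  5+F = 4 carry 1
  C+A+1 = 7 carry 1
  F+F+1 = F carry 1
  0+8+1 = 9
  7+B = 2 carry 1
  3+2+1 = 6
  E+9 = 7 carry 1
  4+1+1 = 6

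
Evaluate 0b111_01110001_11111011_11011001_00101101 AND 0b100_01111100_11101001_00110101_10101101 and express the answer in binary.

0b10001110000111010010001000100101101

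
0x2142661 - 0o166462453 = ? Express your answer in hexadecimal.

0o166462453 = 0x1DA652B in hexadecimal.
Subtract column by column in base 16:
  1-B → 6 (borrow)
  6-2-1 → 3
  6-5 → 1
  2-6 → C (borrow)
  4-A-1 → 9 (borrow)
  1-D-1 → 3 (borrow)
  2-1-1 → 0

0x39C136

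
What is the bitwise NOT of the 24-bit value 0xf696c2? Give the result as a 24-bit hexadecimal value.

Each hex digit d becomes f−d:
  f→0, 6→9, 9→6, 6→9, c→3, 2→d

0x09693d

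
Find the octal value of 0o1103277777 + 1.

0o1103300000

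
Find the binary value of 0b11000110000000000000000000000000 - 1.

The trailing 25 digits are 0, so subtracting 1 borrows through: they become 1 and the next digit up decrements.

0b11000101111111111111111111111111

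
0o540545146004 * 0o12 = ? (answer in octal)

0o6706763774050

Multiply each base-8 digit by 10, carrying:
  4×10 = 40 → write 0 carry 5
  0×10+5 = 5 → write 5
  0×10 = 0 → write 0
  6×10 = 60 → write 4 carry 7
  4×10+7 = 47 → write 7 carry 5
  1×10+5 = 15 → write 7 carry 1
  5×10+1 = 51 → write 3 carry 6
  4×10+6 = 46 → write 6 carry 5
  5×10+5 = 55 → write 7 carry 6
  0×10+6 = 6 → write 6
  4×10 = 40 → write 0 carry 5
  5×10+5 = 55 → write 7 carry 6
  remaining carry: 6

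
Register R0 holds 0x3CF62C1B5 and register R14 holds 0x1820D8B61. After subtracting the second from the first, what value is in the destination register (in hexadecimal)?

Subtract column by column in base 16:
  5-1 → 4
  B-6 → 5
  1-B → 6 (borrow)
  C-8-1 → 3
  2-D → 5 (borrow)
  6-0-1 → 5
  F-2 → D
  C-8 → 4
  3-1 → 2

0x24D553654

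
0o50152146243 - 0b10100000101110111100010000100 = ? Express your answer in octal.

0o45544252037

0b10100000101110111100010000100 = 0o2405674204 in octal.
Subtract column by column in base 8:
  3-4 → 7 (borrow)
  4-0-1 → 3
  2-2 → 0
  6-4 → 2
  4-7 → 5 (borrow)
  1-6-1 → 2 (borrow)
  2-5-1 → 4 (borrow)
  5-0-1 → 4
  1-4 → 5 (borrow)
  0-2-1 → 5 (borrow)
  5-0-1 → 4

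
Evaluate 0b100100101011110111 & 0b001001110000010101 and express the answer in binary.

0b000000100000010101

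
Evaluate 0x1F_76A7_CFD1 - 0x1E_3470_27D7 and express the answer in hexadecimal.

0x14237A7FA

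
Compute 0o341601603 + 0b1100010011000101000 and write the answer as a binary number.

0b11100011010010100110101011

0o341601603 = 0b11100001110000001110000011 in binary.
Add column by column in base 2, right to left:
  1+0 = 1
  1+0 = 1
  0+0 = 0
  0+1 = 1
  0+0 = 0
  0+1 = 1
  0+0 = 0
  1+0 = 1
  1+0 = 1
  1+1 = 0 carry 1
  0+1+1 = 0 carry 1
  0+0+1 = 1
  0+0 = 0
  0+1 = 1
  0+0 = 0
  0+0 = 0
  1+0 = 1
  1+1 = 0 carry 1
  1+1+1 = 1 carry 1
  0+0+1 = 1
  0+0 = 0
  0+0 = 0
  0+0 = 0
  1+0 = 1
  1+0 = 1
  1+0 = 1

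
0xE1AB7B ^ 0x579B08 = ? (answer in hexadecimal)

0xB63073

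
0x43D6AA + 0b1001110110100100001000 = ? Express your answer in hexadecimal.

0b1001110110100100001000 = 0x276908 in hexadecimal.
Add column by column in base 16, right to left:
  A+8 = 2 carry 1
  A+0+1 = B
  6+9 = F
  D+6 = 3 carry 1
  3+7+1 = B
  4+2 = 6

0x6B3FB2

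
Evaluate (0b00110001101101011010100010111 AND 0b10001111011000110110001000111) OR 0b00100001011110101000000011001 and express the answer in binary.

0b100001011110111010000011111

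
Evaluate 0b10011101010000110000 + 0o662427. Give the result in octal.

0b10011101010000110000 = 0o2352060 in octal.
Add column by column in base 8, right to left:
  0+7 = 7
  6+2 = 0 carry 1
  0+4+1 = 5
  2+2 = 4
  5+6 = 3 carry 1
  3+6+1 = 2 carry 1
  2+0+1 = 3

0o3234507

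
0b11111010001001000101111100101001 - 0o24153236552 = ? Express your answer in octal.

0o13035620677

0b11111010001001000101111100101001 = 0o37211057451 in octal.
Subtract column by column in base 8:
  1-2 → 7 (borrow)
  5-5-1 → 7 (borrow)
  4-5-1 → 6 (borrow)
  7-6-1 → 0
  5-3 → 2
  0-2 → 6 (borrow)
  1-3-1 → 5 (borrow)
  1-5-1 → 3 (borrow)
  2-1-1 → 0
  7-4 → 3
  3-2 → 1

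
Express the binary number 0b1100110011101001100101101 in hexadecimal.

Group the bits into nibbles: 0001 1001 1001 1101 0011 0010 1101 → 199D32D.

0x199D32D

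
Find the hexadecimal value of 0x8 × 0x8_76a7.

0x43b538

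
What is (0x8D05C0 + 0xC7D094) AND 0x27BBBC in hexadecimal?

0x49214

Add column by column in base 16, right to left:
  0+4 = 4
  C+9 = 5 carry 1
  5+0+1 = 6
  0+D = D
  D+7 = 4 carry 1
  8+C+1 = 5 carry 1
  final carry 1
Sum = 0x154D654; now AND with 0x27BBBC:
  1&0=0, 5&2=0, 4&7=4, D&B=9, 6&B=2, 5&B=1, 4&C=4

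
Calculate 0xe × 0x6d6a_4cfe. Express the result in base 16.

0x5fbd035e4

Multiply each base-16 digit by 14, carrying:
  e×14 = 196 → write 4 carry 12
  f×14+12 = 222 → write e carry 13
  c×14+13 = 181 → write 5 carry 11
  4×14+11 = 67 → write 3 carry 4
  a×14+4 = 144 → write 0 carry 9
  6×14+9 = 93 → write d carry 5
  d×14+5 = 187 → write b carry 11
  6×14+11 = 95 → write f carry 5
  remaining carry: 5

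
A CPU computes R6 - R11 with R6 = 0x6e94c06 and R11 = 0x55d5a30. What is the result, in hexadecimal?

0x18bf1d6

Subtract column by column in base 16:
  6-0 → 6
  0-3 → d (borrow)
  c-a-1 → 1
  4-5 → f (borrow)
  9-d-1 → b (borrow)
  e-5-1 → 8
  6-5 → 1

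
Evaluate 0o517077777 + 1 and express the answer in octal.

0o517100000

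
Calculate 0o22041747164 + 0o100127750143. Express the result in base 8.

0o122171717327

Add column by column in base 8, right to left:
  4+3 = 7
  6+4 = 2 carry 1
  1+1+1 = 3
  7+0 = 7
  4+5 = 1 carry 1
  7+7+1 = 7 carry 1
  1+7+1 = 1 carry 1
  4+2+1 = 7
  0+1 = 1
  2+0 = 2
  2+0 = 2
  0+1 = 1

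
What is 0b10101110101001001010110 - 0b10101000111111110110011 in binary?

0b101101001010100011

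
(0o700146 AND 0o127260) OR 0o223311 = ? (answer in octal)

0o323351

0o700146 AND 0o127260 = 0o100040.
Then OR with 0o223311.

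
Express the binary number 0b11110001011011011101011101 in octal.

Group the bits in threes: 011 110 001 011 011 011 101 011 101 → 361333535.

0o361333535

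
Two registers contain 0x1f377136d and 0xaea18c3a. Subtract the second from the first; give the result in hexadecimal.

0x144d58733

Subtract column by column in base 16:
  d-a → 3
  6-3 → 3
  3-c → 7 (borrow)
  1-8-1 → 8 (borrow)
  7-1-1 → 5
  7-a → d (borrow)
  3-e-1 → 4 (borrow)
  f-a-1 → 4
  1-0 → 1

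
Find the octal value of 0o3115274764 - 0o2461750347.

Subtract column by column in base 8:
  4-7 → 5 (borrow)
  6-4-1 → 1
  7-3 → 4
  4-0 → 4
  7-5 → 2
  2-7 → 3 (borrow)
  5-1-1 → 3
  1-6 → 3 (borrow)
  1-4-1 → 4 (borrow)
  3-2-1 → 0

0o433324415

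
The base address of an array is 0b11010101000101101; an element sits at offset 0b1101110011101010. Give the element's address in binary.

0b101000011100010111

Add column by column in base 2, right to left:
  1+0 = 1
  0+1 = 1
  1+0 = 1
  1+1 = 0 carry 1
  0+0+1 = 1
  1+1 = 0 carry 1
  0+1+1 = 0 carry 1
  0+1+1 = 0 carry 1
  0+0+1 = 1
  1+0 = 1
  0+1 = 1
  1+1 = 0 carry 1
  0+1+1 = 0 carry 1
  1+0+1 = 0 carry 1
  0+1+1 = 0 carry 1
  1+1+1 = 1 carry 1
  1+0+1 = 0 carry 1
  final carry 1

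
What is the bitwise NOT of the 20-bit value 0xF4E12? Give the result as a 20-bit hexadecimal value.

0x0B1ED

Each hex digit d becomes F−d:
  F→0, 4→B, E→1, 1→E, 2→D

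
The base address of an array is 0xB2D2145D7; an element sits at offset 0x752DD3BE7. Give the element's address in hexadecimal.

0x127FFE81BE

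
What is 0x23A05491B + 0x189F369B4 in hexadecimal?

0x3C3F8B2CF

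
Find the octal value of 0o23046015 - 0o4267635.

Subtract column by column in base 8:
  5-5 → 0
  1-3 → 6 (borrow)
  0-6-1 → 1 (borrow)
  6-7-1 → 6 (borrow)
  4-6-1 → 5 (borrow)
  0-2-1 → 5 (borrow)
  3-4-1 → 6 (borrow)
  2-0-1 → 1

0o16556160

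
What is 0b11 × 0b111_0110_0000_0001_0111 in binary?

Multiply each base-2 digit by 3, carrying:
  1×3 = 3 → write 1 carry 1
  1×3+1 = 4 → write 0 carry 2
  1×3+2 = 5 → write 1 carry 2
  0×3+2 = 2 → write 0 carry 1
  1×3+1 = 4 → write 0 carry 2
  0×3+2 = 2 → write 0 carry 1
  0×3+1 = 1 → write 1
  0×3 = 0 → write 0
  0×3 = 0 → write 0
  0×3 = 0 → write 0
  0×3 = 0 → write 0
  0×3 = 0 → write 0
  0×3 = 0 → write 0
  1×3 = 3 → write 1 carry 1
  1×3+1 = 4 → write 0 carry 2
  0×3+2 = 2 → write 0 carry 1
  1×3+1 = 4 → write 0 carry 2
  1×3+2 = 5 → write 1 carry 2
  1×3+2 = 5 → write 1 carry 2
  remaining carry: 10

0b101100010000001000101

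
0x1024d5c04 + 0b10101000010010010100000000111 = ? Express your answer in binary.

0b100010111010101101000010000001011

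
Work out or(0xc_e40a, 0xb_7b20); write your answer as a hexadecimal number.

0xfff2a

OR each hex digit independently (no carries):
  c|b=f, e|7=f, 4|b=f, 0|2=2, a|0=a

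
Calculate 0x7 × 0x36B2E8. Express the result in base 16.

Multiply each base-16 digit by 7, carrying:
  8×7 = 56 → write 8 carry 3
  E×7+3 = 101 → write 5 carry 6
  2×7+6 = 20 → write 4 carry 1
  B×7+1 = 78 → write E carry 4
  6×7+4 = 46 → write E carry 2
  3×7+2 = 23 → write 7 carry 1
  remaining carry: 1

0x17EE458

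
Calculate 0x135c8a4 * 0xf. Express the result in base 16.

0x1226c19c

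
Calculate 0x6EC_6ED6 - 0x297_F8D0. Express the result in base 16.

Subtract column by column in base 16:
  6-0 → 6
  D-D → 0
  E-8 → 6
  6-F → 7 (borrow)
  C-7-1 → 4
  E-9 → 5
  6-2 → 4

0x4547606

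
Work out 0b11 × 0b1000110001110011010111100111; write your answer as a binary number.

Multiply each base-2 digit by 3, carrying:
  1×3 = 3 → write 1 carry 1
  1×3+1 = 4 → write 0 carry 2
  1×3+2 = 5 → write 1 carry 2
  0×3+2 = 2 → write 0 carry 1
  0×3+1 = 1 → write 1
  1×3 = 3 → write 1 carry 1
  1×3+1 = 4 → write 0 carry 2
  1×3+2 = 5 → write 1 carry 2
  1×3+2 = 5 → write 1 carry 2
  0×3+2 = 2 → write 0 carry 1
  1×3+1 = 4 → write 0 carry 2
  0×3+2 = 2 → write 0 carry 1
  1×3+1 = 4 → write 0 carry 2
  1×3+2 = 5 → write 1 carry 2
  0×3+2 = 2 → write 0 carry 1
  0×3+1 = 1 → write 1
  1×3 = 3 → write 1 carry 1
  1×3+1 = 4 → write 0 carry 2
  1×3+2 = 5 → write 1 carry 2
  0×3+2 = 2 → write 0 carry 1
  0×3+1 = 1 → write 1
  0×3 = 0 → write 0
  1×3 = 3 → write 1 carry 1
  1×3+1 = 4 → write 0 carry 2
  0×3+2 = 2 → write 0 carry 1
  0×3+1 = 1 → write 1
  0×3 = 0 → write 0
  1×3 = 3 → write 1 carry 1
  remaining carry: 1

0b11010010101011010000110110101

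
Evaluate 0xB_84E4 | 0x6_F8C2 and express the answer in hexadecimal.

OR each hex digit independently (no carries):
  B|6=F, 8|F=F, 4|8=C, E|C=E, 4|2=6

0xFFCE6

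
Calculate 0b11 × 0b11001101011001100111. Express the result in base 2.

Multiply each base-2 digit by 3, carrying:
  1×3 = 3 → write 1 carry 1
  1×3+1 = 4 → write 0 carry 2
  1×3+2 = 5 → write 1 carry 2
  0×3+2 = 2 → write 0 carry 1
  0×3+1 = 1 → write 1
  1×3 = 3 → write 1 carry 1
  1×3+1 = 4 → write 0 carry 2
  0×3+2 = 2 → write 0 carry 1
  0×3+1 = 1 → write 1
  1×3 = 3 → write 1 carry 1
  1×3+1 = 4 → write 0 carry 2
  0×3+2 = 2 → write 0 carry 1
  1×3+1 = 4 → write 0 carry 2
  0×3+2 = 2 → write 0 carry 1
  1×3+1 = 4 → write 0 carry 2
  1×3+2 = 5 → write 1 carry 2
  0×3+2 = 2 → write 0 carry 1
  0×3+1 = 1 → write 1
  1×3 = 3 → write 1 carry 1
  1×3+1 = 4 → write 0 carry 2
  remaining carry: 10

0b1001101000001100110101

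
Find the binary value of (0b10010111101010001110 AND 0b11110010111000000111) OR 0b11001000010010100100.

0b10010111101010001110 AND 0b11110010111000000111 = 0b10010010101000000110.
Then OR with 0b11001000010010100100.

0b11011010111010100110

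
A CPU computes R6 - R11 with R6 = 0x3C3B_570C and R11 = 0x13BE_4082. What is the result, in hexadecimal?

Subtract column by column in base 16:
  C-2 → A
  0-8 → 8 (borrow)
  7-0-1 → 6
  5-4 → 1
  B-E → D (borrow)
  3-B-1 → 7 (borrow)
  C-3-1 → 8
  3-1 → 2

0x287D168A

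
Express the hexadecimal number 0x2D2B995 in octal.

0o264534625

Expand each hex digit to 4 bits: 2=0010 D=1101 2=0010 B=1011 9=1001 9=1001 5=0101.
Group the bits in threes: 010 110 100 101 011 100 110 010 101 → 264534625.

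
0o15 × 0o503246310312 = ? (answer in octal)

Multiply each base-8 digit by 13, carrying:
  2×13 = 26 → write 2 carry 3
  1×13+3 = 16 → write 0 carry 2
  3×13+2 = 41 → write 1 carry 5
  0×13+5 = 5 → write 5
  1×13 = 13 → write 5 carry 1
  3×13+1 = 40 → write 0 carry 5
  6×13+5 = 83 → write 3 carry 10
  4×13+10 = 62 → write 6 carry 7
  2×13+7 = 33 → write 1 carry 4
  3×13+4 = 43 → write 3 carry 5
  0×13+5 = 5 → write 5
  5×13 = 65 → write 1 carry 8
  remaining carry: 10

0o10153163055102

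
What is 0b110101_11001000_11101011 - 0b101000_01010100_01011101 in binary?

0b11010111010010001110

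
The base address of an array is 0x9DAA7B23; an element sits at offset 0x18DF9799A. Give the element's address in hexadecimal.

0x22BA3F4BD

Add column by column in base 16, right to left:
  3+A = D
  2+9 = B
  B+9 = 4 carry 1
  7+7+1 = F
  A+9 = 3 carry 1
  A+F+1 = A carry 1
  D+D+1 = B carry 1
  9+8+1 = 2 carry 1
  0+1+1 = 2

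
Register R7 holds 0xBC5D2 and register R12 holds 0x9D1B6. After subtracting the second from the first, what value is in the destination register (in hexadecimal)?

Subtract column by column in base 16:
  2-6 → C (borrow)
  D-B-1 → 1
  5-1 → 4
  C-D → F (borrow)
  B-9-1 → 1

0x1F41C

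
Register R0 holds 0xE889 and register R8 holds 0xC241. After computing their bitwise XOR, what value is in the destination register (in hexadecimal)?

XOR each hex digit independently (no carries):
  E^C=2, 8^2=A, 8^4=C, 9^1=8

0x2AC8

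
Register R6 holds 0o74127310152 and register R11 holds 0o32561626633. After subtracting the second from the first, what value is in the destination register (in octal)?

0o41345461317

Subtract column by column in base 8:
  2-3 → 7 (borrow)
  5-3-1 → 1
  1-6 → 3 (borrow)
  0-6-1 → 1 (borrow)
  1-2-1 → 6 (borrow)
  3-6-1 → 4 (borrow)
  7-1-1 → 5
  2-6 → 4 (borrow)
  1-5-1 → 3 (borrow)
  4-2-1 → 1
  7-3 → 4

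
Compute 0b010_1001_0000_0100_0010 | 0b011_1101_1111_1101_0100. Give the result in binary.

0b0111101111111010110

OR bit by bit (1 where either bit is 1):
  0101001000001000010
| 0111101111111010100
= 0111101111111010110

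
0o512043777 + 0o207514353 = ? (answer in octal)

Add column by column in base 8, right to left:
  7+3 = 2 carry 1
  7+5+1 = 5 carry 1
  7+3+1 = 3 carry 1
  3+4+1 = 0 carry 1
  4+1+1 = 6
  0+5 = 5
  2+7 = 1 carry 1
  1+0+1 = 2
  5+2 = 7

0o721560352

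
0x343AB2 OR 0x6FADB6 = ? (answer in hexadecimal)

OR each hex digit independently (no carries):
  3|6=7, 4|F=F, 3|A=B, A|D=F, B|B=B, 2|6=6

0x7FBFB6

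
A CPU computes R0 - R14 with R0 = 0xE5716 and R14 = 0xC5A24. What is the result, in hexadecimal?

0x1FCF2

Subtract column by column in base 16:
  6-4 → 2
  1-2 → F (borrow)
  7-A-1 → C (borrow)
  5-5-1 → F (borrow)
  E-C-1 → 1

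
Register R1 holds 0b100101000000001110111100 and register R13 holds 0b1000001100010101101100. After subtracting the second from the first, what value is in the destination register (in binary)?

0b11100110011111001010000

Subtract column by column in base 2:
  0-0 → 0
  0-0 → 0
  1-1 → 0
  1-1 → 0
  1-0 → 1
  1-1 → 0
  0-1 → 1 (borrow)
  1-0-1 → 0
  1-1 → 0
  1-0 → 1
  0-1 → 1 (borrow)
  0-0-1 → 1 (borrow)
  0-0-1 → 1 (borrow)
  0-0-1 → 1 (borrow)
  0-1-1 → 0 (borrow)
  0-1-1 → 0 (borrow)
  0-0-1 → 1 (borrow)
  0-0-1 → 1 (borrow)
  1-0-1 → 0
  0-0 → 0
  1-0 → 1
  0-1 → 1 (borrow)
  0-0-1 → 1 (borrow)
  1-0-1 → 0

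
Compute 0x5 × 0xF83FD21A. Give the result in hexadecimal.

0x4D93F1A82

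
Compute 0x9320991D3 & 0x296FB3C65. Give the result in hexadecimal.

AND each hex digit independently (no carries):
  9&2=0, 3&9=1, 2&6=2, 0&F=0, 9&B=9, 9&3=1, 1&C=0, D&6=4, 3&5=1

0x012091041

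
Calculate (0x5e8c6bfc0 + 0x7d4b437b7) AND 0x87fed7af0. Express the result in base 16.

Add column by column in base 16, right to left:
  0+7 = 7
  c+b = 7 carry 1
  f+7+1 = 7 carry 1
  b+3+1 = f
  6+4 = a
  c+b = 7 carry 1
  8+4+1 = d
  e+d = b carry 1
  5+7+1 = d
Sum = 0xdbd7af777; now AND with 0x87fed7af0:
  d&8=8, b&7=3, d&f=d, 7&e=6, a&d=8, f&7=7, 7&a=2, 7&f=7, 7&0=0

0x83d687270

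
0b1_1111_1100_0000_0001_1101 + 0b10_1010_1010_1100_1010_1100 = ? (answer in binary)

0b10010100110110011001001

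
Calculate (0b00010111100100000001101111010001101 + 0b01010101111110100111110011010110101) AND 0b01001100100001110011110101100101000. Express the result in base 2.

0b1001100100000100001100000100000000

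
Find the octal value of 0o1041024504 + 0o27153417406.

Add column by column in base 8, right to left:
  4+6 = 2 carry 1
  0+0+1 = 1
  5+4 = 1 carry 1
  4+7+1 = 4 carry 1
  2+1+1 = 4
  0+4 = 4
  1+3 = 4
  4+5 = 1 carry 1
  0+1+1 = 2
  1+7 = 0 carry 1
  0+2+1 = 3

0o30214444112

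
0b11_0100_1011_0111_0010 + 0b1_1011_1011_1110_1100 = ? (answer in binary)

0b1010000011101011110

Add column by column in base 2, right to left:
  0+0 = 0
  1+0 = 1
  0+1 = 1
  0+1 = 1
  1+0 = 1
  1+1 = 0 carry 1
  1+1+1 = 1 carry 1
  0+1+1 = 0 carry 1
  1+1+1 = 1 carry 1
  1+1+1 = 1 carry 1
  0+0+1 = 1
  1+1 = 0 carry 1
  0+1+1 = 0 carry 1
  0+1+1 = 0 carry 1
  1+0+1 = 0 carry 1
  0+1+1 = 0 carry 1
  1+1+1 = 1 carry 1
  1+0+1 = 0 carry 1
  final carry 1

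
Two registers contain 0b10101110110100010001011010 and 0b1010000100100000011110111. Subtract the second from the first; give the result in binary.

Subtract column by column in base 2:
  0-1 → 1 (borrow)
  1-1-1 → 1 (borrow)
  0-1-1 → 0 (borrow)
  1-0-1 → 0
  1-1 → 0
  0-1 → 1 (borrow)
  1-1-1 → 1 (borrow)
  0-1-1 → 0 (borrow)
  0-0-1 → 1 (borrow)
  0-0-1 → 1 (borrow)
  1-0-1 → 0
  0-0 → 0
  0-0 → 0
  0-0 → 0
  1-1 → 0
  0-0 → 0
  1-0 → 1
  1-1 → 0
  0-0 → 0
  1-0 → 1
  1-0 → 1
  1-0 → 1
  0-1 → 1 (borrow)
  1-0-1 → 0
  0-1 → 1 (borrow)
  1-0-1 → 0

0b1011110010000001101100011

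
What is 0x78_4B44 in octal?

Expand each hex digit to 4 bits: 7=0111 8=1000 4=0100 B=1011 4=0100 4=0100.
Group the bits in threes: 011 110 000 100 101 101 000 100 → 36045504.

0o36045504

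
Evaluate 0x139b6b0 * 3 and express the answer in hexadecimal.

0x3ad2410

Multiply each base-16 digit by 3, carrying:
  0×3 = 0 → write 0
  b×3 = 33 → write 1 carry 2
  6×3+2 = 20 → write 4 carry 1
  b×3+1 = 34 → write 2 carry 2
  9×3+2 = 29 → write d carry 1
  3×3+1 = 10 → write a
  1×3 = 3 → write 3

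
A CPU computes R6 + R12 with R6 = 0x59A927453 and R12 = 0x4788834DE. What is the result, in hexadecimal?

Add column by column in base 16, right to left:
  3+E = 1 carry 1
  5+D+1 = 3 carry 1
  4+4+1 = 9
  7+3 = A
  2+8 = A
  9+8 = 1 carry 1
  A+8+1 = 3 carry 1
  9+7+1 = 1 carry 1
  5+4+1 = A

0xA131AA931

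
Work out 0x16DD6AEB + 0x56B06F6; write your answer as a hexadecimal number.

0x1C4871E1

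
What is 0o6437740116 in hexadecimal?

0x347FC04E

Each octal digit is 3 bits: 6=110 4=100 3=011 7=111 7=111 4=100 0=000 1=001 1=001 6=110.
Group the bits into nibbles: 0011 0100 0111 1111 1100 0000 0100 1110 → 347FC04E.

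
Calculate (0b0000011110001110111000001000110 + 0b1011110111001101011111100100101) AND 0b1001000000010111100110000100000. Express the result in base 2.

0b1000000000010100000110000100000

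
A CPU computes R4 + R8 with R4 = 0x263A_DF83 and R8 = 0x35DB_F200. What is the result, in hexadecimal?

0x5C16D183

Add column by column in base 16, right to left:
  3+0 = 3
  8+0 = 8
  F+2 = 1 carry 1
  D+F+1 = D carry 1
  A+B+1 = 6 carry 1
  3+D+1 = 1 carry 1
  6+5+1 = C
  2+3 = 5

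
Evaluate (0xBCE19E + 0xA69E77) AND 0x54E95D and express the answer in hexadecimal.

0x408015

Add column by column in base 16, right to left:
  E+7 = 5 carry 1
  9+7+1 = 1 carry 1
  1+E+1 = 0 carry 1
  E+9+1 = 8 carry 1
  C+6+1 = 3 carry 1
  B+A+1 = 6 carry 1
  final carry 1
Sum = 0x1638015; now AND with 0x54E95D:
  1&0=0, 6&5=4, 3&4=0, 8&E=8, 0&9=0, 1&5=1, 5&D=5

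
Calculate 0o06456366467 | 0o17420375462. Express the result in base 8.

0o17476377467

OR each oct digit independently (no carries):
  0|1=1, 6|7=7, 4|4=4, 5|2=7, 6|0=6, 3|3=3, 6|7=7, 6|5=7, 4|4=4, 6|6=6, 7|2=7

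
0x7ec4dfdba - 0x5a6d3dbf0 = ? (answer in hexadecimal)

Subtract column by column in base 16:
  a-0 → a
  b-f → c (borrow)
  d-b-1 → 1
  f-d → 2
  d-3 → a
  4-d → 7 (borrow)
  c-6-1 → 5
  e-a → 4
  7-5 → 2

0x2457a21ca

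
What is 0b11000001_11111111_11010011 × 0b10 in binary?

Multiply each base-2 digit by 2, carrying:
  1×2 = 2 → write 0 carry 1
  1×2+1 = 3 → write 1 carry 1
  0×2+1 = 1 → write 1
  0×2 = 0 → write 0
  1×2 = 2 → write 0 carry 1
  0×2+1 = 1 → write 1
  1×2 = 2 → write 0 carry 1
  1×2+1 = 3 → write 1 carry 1
  1×2+1 = 3 → write 1 carry 1
  1×2+1 = 3 → write 1 carry 1
  1×2+1 = 3 → write 1 carry 1
  1×2+1 = 3 → write 1 carry 1
  1×2+1 = 3 → write 1 carry 1
  1×2+1 = 3 → write 1 carry 1
  1×2+1 = 3 → write 1 carry 1
  1×2+1 = 3 → write 1 carry 1
  1×2+1 = 3 → write 1 carry 1
  0×2+1 = 1 → write 1
  0×2 = 0 → write 0
  0×2 = 0 → write 0
  0×2 = 0 → write 0
  0×2 = 0 → write 0
  1×2 = 2 → write 0 carry 1
  1×2+1 = 3 → write 1 carry 1
  remaining carry: 1

0b1100000111111111110100110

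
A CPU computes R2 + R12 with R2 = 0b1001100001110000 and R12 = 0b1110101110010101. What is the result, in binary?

0b11000010000000101

Add column by column in base 2, right to left:
  0+1 = 1
  0+0 = 0
  0+1 = 1
  0+0 = 0
  1+1 = 0 carry 1
  1+0+1 = 0 carry 1
  1+0+1 = 0 carry 1
  0+1+1 = 0 carry 1
  0+1+1 = 0 carry 1
  0+1+1 = 0 carry 1
  0+0+1 = 1
  1+1 = 0 carry 1
  1+0+1 = 0 carry 1
  0+1+1 = 0 carry 1
  0+1+1 = 0 carry 1
  1+1+1 = 1 carry 1
  final carry 1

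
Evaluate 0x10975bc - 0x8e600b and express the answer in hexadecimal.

0x7b15b1

Subtract column by column in base 16:
  c-b → 1
  b-0 → b
  5-0 → 5
  7-6 → 1
  9-e → b (borrow)
  0-8-1 → 7 (borrow)
  1-0-1 → 0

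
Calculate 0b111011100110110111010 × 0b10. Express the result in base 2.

Multiply each base-2 digit by 2, carrying:
  0×2 = 0 → write 0
  1×2 = 2 → write 0 carry 1
  0×2+1 = 1 → write 1
  1×2 = 2 → write 0 carry 1
  1×2+1 = 3 → write 1 carry 1
  1×2+1 = 3 → write 1 carry 1
  0×2+1 = 1 → write 1
  1×2 = 2 → write 0 carry 1
  1×2+1 = 3 → write 1 carry 1
  0×2+1 = 1 → write 1
  1×2 = 2 → write 0 carry 1
  1×2+1 = 3 → write 1 carry 1
  0×2+1 = 1 → write 1
  0×2 = 0 → write 0
  1×2 = 2 → write 0 carry 1
  1×2+1 = 3 → write 1 carry 1
  1×2+1 = 3 → write 1 carry 1
  0×2+1 = 1 → write 1
  1×2 = 2 → write 0 carry 1
  1×2+1 = 3 → write 1 carry 1
  1×2+1 = 3 → write 1 carry 1
  remaining carry: 1

0b1110111001101101110100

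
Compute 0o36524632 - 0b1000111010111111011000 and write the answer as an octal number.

0o25574702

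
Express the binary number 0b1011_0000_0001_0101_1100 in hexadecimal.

0xb015c

Group the bits into nibbles: 1011 0000 0001 0101 1100 → b015c.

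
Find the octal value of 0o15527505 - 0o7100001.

0o6427504

Subtract column by column in base 8:
  5-1 → 4
  0-0 → 0
  5-0 → 5
  7-0 → 7
  2-0 → 2
  5-1 → 4
  5-7 → 6 (borrow)
  1-0-1 → 0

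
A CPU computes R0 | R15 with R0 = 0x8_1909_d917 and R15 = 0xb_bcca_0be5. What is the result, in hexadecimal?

0xbbdcbdbf7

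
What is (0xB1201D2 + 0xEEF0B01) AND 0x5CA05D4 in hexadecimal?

Add column by column in base 16, right to left:
  2+1 = 3
  D+0 = D
  1+B = C
  0+0 = 0
  2+F = 1 carry 1
  1+E+1 = 0 carry 1
  B+E+1 = A carry 1
  final carry 1
Sum = 0x1A010CD3; now AND with 0x5CA05D4:
  1&0=0, A&5=0, 0&C=0, 1&A=0, 0&0=0, C&5=4, D&D=D, 3&4=0

0x4D0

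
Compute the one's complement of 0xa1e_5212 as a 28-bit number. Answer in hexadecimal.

0x5e1aded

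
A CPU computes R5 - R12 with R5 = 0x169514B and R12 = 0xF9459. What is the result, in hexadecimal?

Subtract column by column in base 16:
  B-9 → 2
  4-5 → F (borrow)
  1-4-1 → C (borrow)
  5-9-1 → B (borrow)
  9-F-1 → 9 (borrow)
  6-0-1 → 5
  1-0 → 1

0x159BCF2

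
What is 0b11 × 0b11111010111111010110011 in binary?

Multiply each base-2 digit by 3, carrying:
  1×3 = 3 → write 1 carry 1
  1×3+1 = 4 → write 0 carry 2
  0×3+2 = 2 → write 0 carry 1
  0×3+1 = 1 → write 1
  1×3 = 3 → write 1 carry 1
  1×3+1 = 4 → write 0 carry 2
  0×3+2 = 2 → write 0 carry 1
  1×3+1 = 4 → write 0 carry 2
  0×3+2 = 2 → write 0 carry 1
  1×3+1 = 4 → write 0 carry 2
  1×3+2 = 5 → write 1 carry 2
  1×3+2 = 5 → write 1 carry 2
  1×3+2 = 5 → write 1 carry 2
  1×3+2 = 5 → write 1 carry 2
  1×3+2 = 5 → write 1 carry 2
  0×3+2 = 2 → write 0 carry 1
  1×3+1 = 4 → write 0 carry 2
  0×3+2 = 2 → write 0 carry 1
  1×3+1 = 4 → write 0 carry 2
  1×3+2 = 5 → write 1 carry 2
  1×3+2 = 5 → write 1 carry 2
  1×3+2 = 5 → write 1 carry 2
  1×3+2 = 5 → write 1 carry 2
  remaining carry: 10

0b1011110000111110000011001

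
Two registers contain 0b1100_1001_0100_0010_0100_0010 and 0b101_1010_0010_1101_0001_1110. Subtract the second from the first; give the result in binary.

0b11011110001010100100100

Subtract column by column in base 2:
  0-0 → 0
  1-1 → 0
  0-1 → 1 (borrow)
  0-1-1 → 0 (borrow)
  0-1-1 → 0 (borrow)
  0-0-1 → 1 (borrow)
  1-0-1 → 0
  0-0 → 0
  0-1 → 1 (borrow)
  1-0-1 → 0
  0-1 → 1 (borrow)
  0-1-1 → 0 (borrow)
  0-0-1 → 1 (borrow)
  0-1-1 → 0 (borrow)
  1-0-1 → 0
  0-0 → 0
  1-0 → 1
  0-1 → 1 (borrow)
  0-0-1 → 1 (borrow)
  1-1-1 → 1 (borrow)
  0-1-1 → 0 (borrow)
  0-0-1 → 1 (borrow)
  1-1-1 → 1 (borrow)
  1-0-1 → 0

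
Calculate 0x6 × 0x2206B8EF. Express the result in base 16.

0xCC28559A

Multiply each base-16 digit by 6, carrying:
  F×6 = 90 → write A carry 5
  E×6+5 = 89 → write 9 carry 5
  8×6+5 = 53 → write 5 carry 3
  B×6+3 = 69 → write 5 carry 4
  6×6+4 = 40 → write 8 carry 2
  0×6+2 = 2 → write 2
  2×6 = 12 → write C
  2×6 = 12 → write C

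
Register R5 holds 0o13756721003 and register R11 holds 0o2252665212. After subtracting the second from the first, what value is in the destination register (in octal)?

0o11504033571

Subtract column by column in base 8:
  3-2 → 1
  0-1 → 7 (borrow)
  0-2-1 → 5 (borrow)
  1-5-1 → 3 (borrow)
  2-6-1 → 3 (borrow)
  7-6-1 → 0
  6-2 → 4
  5-5 → 0
  7-2 → 5
  3-2 → 1
  1-0 → 1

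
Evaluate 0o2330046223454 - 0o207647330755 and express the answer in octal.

0o2120176672477

Subtract column by column in base 8:
  4-5 → 7 (borrow)
  5-5-1 → 7 (borrow)
  4-7-1 → 4 (borrow)
  3-0-1 → 2
  2-3 → 7 (borrow)
  2-3-1 → 6 (borrow)
  6-7-1 → 6 (borrow)
  4-4-1 → 7 (borrow)
  0-6-1 → 1 (borrow)
  0-7-1 → 0 (borrow)
  3-0-1 → 2
  3-2 → 1
  2-0 → 2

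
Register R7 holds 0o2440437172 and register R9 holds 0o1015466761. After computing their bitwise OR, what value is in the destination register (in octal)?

0o3455477773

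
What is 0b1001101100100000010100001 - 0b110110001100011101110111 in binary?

0b10111010111100100101010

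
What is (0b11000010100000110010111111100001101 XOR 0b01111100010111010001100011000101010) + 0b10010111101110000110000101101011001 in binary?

0b101010110100101101001100010010000000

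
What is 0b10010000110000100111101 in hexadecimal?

Group the bits into nibbles: 0100 1000 0110 0001 0011 1101 → 48613d.

0x48613d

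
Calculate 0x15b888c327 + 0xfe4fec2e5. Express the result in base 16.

Add column by column in base 16, right to left:
  7+5 = c
  2+e = 0 carry 1
  3+2+1 = 6
  c+c = 8 carry 1
  8+e+1 = 7 carry 1
  8+f+1 = 8 carry 1
  8+4+1 = d
  b+e = 9 carry 1
  5+f+1 = 5 carry 1
  1+0+1 = 2

0x259d87860c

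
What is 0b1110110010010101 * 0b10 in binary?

0b11101100100101010

Multiply each base-2 digit by 2, carrying:
  1×2 = 2 → write 0 carry 1
  0×2+1 = 1 → write 1
  1×2 = 2 → write 0 carry 1
  0×2+1 = 1 → write 1
  1×2 = 2 → write 0 carry 1
  0×2+1 = 1 → write 1
  0×2 = 0 → write 0
  1×2 = 2 → write 0 carry 1
  0×2+1 = 1 → write 1
  0×2 = 0 → write 0
  1×2 = 2 → write 0 carry 1
  1×2+1 = 3 → write 1 carry 1
  0×2+1 = 1 → write 1
  1×2 = 2 → write 0 carry 1
  1×2+1 = 3 → write 1 carry 1
  1×2+1 = 3 → write 1 carry 1
  remaining carry: 1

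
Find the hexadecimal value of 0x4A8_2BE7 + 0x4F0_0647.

0x998322E

Add column by column in base 16, right to left:
  7+7 = E
  E+4 = 2 carry 1
  B+6+1 = 2 carry 1
  2+0+1 = 3
  8+0 = 8
  A+F = 9 carry 1
  4+4+1 = 9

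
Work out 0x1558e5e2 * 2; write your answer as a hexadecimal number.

0x2ab1cbc4

Multiply each base-16 digit by 2, carrying:
  2×2 = 4 → write 4
  e×2 = 28 → write c carry 1
  5×2+1 = 11 → write b
  e×2 = 28 → write c carry 1
  8×2+1 = 17 → write 1 carry 1
  5×2+1 = 11 → write b
  5×2 = 10 → write a
  1×2 = 2 → write 2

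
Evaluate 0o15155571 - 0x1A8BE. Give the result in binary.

0b1100110011001010111011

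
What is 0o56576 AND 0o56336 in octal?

AND each oct digit independently (no carries):
  5&5=5, 6&6=6, 5&3=1, 7&3=3, 6&6=6

0o56136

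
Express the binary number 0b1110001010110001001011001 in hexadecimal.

0x1C56259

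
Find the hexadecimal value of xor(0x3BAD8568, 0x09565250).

XOR each hex digit independently (no carries):
  3^0=3, B^9=2, A^5=F, D^6=B, 8^5=D, 5^2=7, 6^5=3, 8^0=8

0x32FBD738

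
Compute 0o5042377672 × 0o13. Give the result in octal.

0o67573376376

Multiply each base-8 digit by 11, carrying:
  2×11 = 22 → write 6 carry 2
  7×11+2 = 79 → write 7 carry 9
  6×11+9 = 75 → write 3 carry 9
  7×11+9 = 86 → write 6 carry 10
  7×11+10 = 87 → write 7 carry 10
  3×11+10 = 43 → write 3 carry 5
  2×11+5 = 27 → write 3 carry 3
  4×11+3 = 47 → write 7 carry 5
  0×11+5 = 5 → write 5
  5×11 = 55 → write 7 carry 6
  remaining carry: 6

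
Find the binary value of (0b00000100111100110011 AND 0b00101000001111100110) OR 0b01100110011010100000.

0b1100110011110100010

0b00000100111100110011 AND 0b00101000001111100110 = 0b00000000001100100010.
Then OR with 0b01100110011010100000.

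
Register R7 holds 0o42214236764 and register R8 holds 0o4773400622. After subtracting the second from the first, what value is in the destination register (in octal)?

Subtract column by column in base 8:
  4-2 → 2
  6-2 → 4
  7-6 → 1
  6-0 → 6
  3-0 → 3
  2-4 → 6 (borrow)
  4-3-1 → 0
  1-7 → 2 (borrow)
  2-7-1 → 2 (borrow)
  2-4-1 → 5 (borrow)
  4-0-1 → 3

0o35220636142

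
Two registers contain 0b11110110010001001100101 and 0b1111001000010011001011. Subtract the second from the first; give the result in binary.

0b1111101001110110011010

Subtract column by column in base 2:
  1-1 → 0
  0-1 → 1 (borrow)
  1-0-1 → 0
  0-1 → 1 (borrow)
  0-0-1 → 1 (borrow)
  1-0-1 → 0
  1-1 → 0
  0-1 → 1 (borrow)
  0-0-1 → 1 (borrow)
  1-0-1 → 0
  0-1 → 1 (borrow)
  0-0-1 → 1 (borrow)
  0-0-1 → 1 (borrow)
  1-0-1 → 0
  0-0 → 0
  0-1 → 1 (borrow)
  1-0-1 → 0
  1-0 → 1
  0-1 → 1 (borrow)
  1-1-1 → 1 (borrow)
  1-1-1 → 1 (borrow)
  1-1-1 → 1 (borrow)
  1-0-1 → 0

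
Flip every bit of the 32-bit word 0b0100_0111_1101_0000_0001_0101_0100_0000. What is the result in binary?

Invert each bit: 01000111110100000001010101000000 → 10111000001011111110101010111111.

0b10111000001011111110101010111111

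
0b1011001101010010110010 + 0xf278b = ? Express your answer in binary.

0xf278b = 0b11110010011110001011 in binary.
Add column by column in base 2, right to left:
  0+1 = 1
  1+1 = 0 carry 1
  0+0+1 = 1
  0+1 = 1
  1+0 = 1
  1+0 = 1
  0+0 = 0
  1+1 = 0 carry 1
  0+1+1 = 0 carry 1
  0+1+1 = 0 carry 1
  1+1+1 = 1 carry 1
  0+0+1 = 1
  1+0 = 1
  0+1 = 1
  1+0 = 1
  1+0 = 1
  0+1 = 1
  0+1 = 1
  1+1 = 0 carry 1
  1+1+1 = 1 carry 1
  0+0+1 = 1
  1+0 = 1

0b1110111111110000111101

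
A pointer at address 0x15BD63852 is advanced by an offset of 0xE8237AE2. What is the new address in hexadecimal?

Add column by column in base 16, right to left:
  2+2 = 4
  5+E = 3 carry 1
  8+A+1 = 3 carry 1
  3+7+1 = B
  6+3 = 9
  D+2 = F
  B+8 = 3 carry 1
  5+E+1 = 4 carry 1
  1+0+1 = 2

0x243F9B334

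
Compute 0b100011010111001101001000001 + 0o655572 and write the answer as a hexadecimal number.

0x46EF5BB

0b100011010111001101001000001 = 0x46B9A41 in hexadecimal.
0o655572 = 0x35B7A in hexadecimal.
Add column by column in base 16, right to left:
  1+A = B
  4+7 = B
  A+B = 5 carry 1
  9+5+1 = F
  B+3 = E
  6+0 = 6
  4+0 = 4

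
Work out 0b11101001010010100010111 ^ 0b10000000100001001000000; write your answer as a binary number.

XOR bit by bit (1 where the bits differ):
  11101001010010100010111
^ 10000000100001001000000
= 01101001110011101010111

0b01101001110011101010111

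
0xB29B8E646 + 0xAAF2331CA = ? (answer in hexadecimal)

Add column by column in base 16, right to left:
  6+A = 0 carry 1
  4+C+1 = 1 carry 1
  6+1+1 = 8
  E+3 = 1 carry 1
  8+3+1 = C
  B+2 = D
  9+F = 8 carry 1
  2+A+1 = D
  B+A = 5 carry 1
  final carry 1

0x15D8DC1810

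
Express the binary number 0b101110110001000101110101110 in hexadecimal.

Group the bits into nibbles: 0101 1101 1000 1000 1011 1010 1110 → 5d88bae.

0x5d88bae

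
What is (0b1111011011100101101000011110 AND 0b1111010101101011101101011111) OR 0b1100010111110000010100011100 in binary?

0b1111010111110001111100011110

0b1111011011100101101000011110 AND 0b1111010101101011101101011111 = 0b1111010001100001101000011110.
Then OR with 0b1100010111110000010100011100.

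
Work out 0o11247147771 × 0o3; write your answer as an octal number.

0o33765467753

Multiply each base-8 digit by 3, carrying:
  1×3 = 3 → write 3
  7×3 = 21 → write 5 carry 2
  7×3+2 = 23 → write 7 carry 2
  7×3+2 = 23 → write 7 carry 2
  4×3+2 = 14 → write 6 carry 1
  1×3+1 = 4 → write 4
  7×3 = 21 → write 5 carry 2
  4×3+2 = 14 → write 6 carry 1
  2×3+1 = 7 → write 7
  1×3 = 3 → write 3
  1×3 = 3 → write 3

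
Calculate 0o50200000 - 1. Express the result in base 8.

0o50177777

The trailing 5 digits are 0, so subtracting 1 borrows through: they become 7 and the next digit up decrements.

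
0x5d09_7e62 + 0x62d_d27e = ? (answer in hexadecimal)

Add column by column in base 16, right to left:
  2+e = 0 carry 1
  6+7+1 = e
  e+2 = 0 carry 1
  7+d+1 = 5 carry 1
  9+d+1 = 7 carry 1
  0+2+1 = 3
  d+6 = 3 carry 1
  5+0+1 = 6

0x633750e0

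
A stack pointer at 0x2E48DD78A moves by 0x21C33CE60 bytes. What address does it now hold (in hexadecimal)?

Add column by column in base 16, right to left:
  A+0 = A
  8+6 = E
  7+E = 5 carry 1
  D+C+1 = A carry 1
  D+3+1 = 1 carry 1
  8+3+1 = C
  4+C = 0 carry 1
  E+1+1 = 0 carry 1
  2+2+1 = 5

0x500C1A5EA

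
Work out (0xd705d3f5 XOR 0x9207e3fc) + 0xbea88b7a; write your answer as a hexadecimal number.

First 0xd705d3f5 XOR 0x9207e3fc = 0x45023009.
Add column by column in base 16, right to left:
  9+a = 3 carry 1
  0+7+1 = 8
  0+b = b
  3+8 = b
  2+8 = a
  0+a = a
  5+e = 3 carry 1
  4+b+1 = 0 carry 1
  final carry 1

0x103aabb83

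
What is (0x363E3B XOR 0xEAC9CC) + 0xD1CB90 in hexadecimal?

First 0x363E3B XOR 0xEAC9CC = 0xDCF7F7.
Add column by column in base 16, right to left:
  7+0 = 7
  F+9 = 8 carry 1
  7+B+1 = 3 carry 1
  F+C+1 = C carry 1
  C+1+1 = E
  D+D = A carry 1
  final carry 1

0x1AEC387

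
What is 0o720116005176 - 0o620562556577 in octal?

Subtract column by column in base 8:
  6-7 → 7 (borrow)
  7-7-1 → 7 (borrow)
  1-5-1 → 3 (borrow)
  5-6-1 → 6 (borrow)
  0-5-1 → 2 (borrow)
  0-5-1 → 2 (borrow)
  6-2-1 → 3
  1-6 → 3 (borrow)
  1-5-1 → 3 (borrow)
  0-0-1 → 7 (borrow)
  2-2-1 → 7 (borrow)
  7-6-1 → 0

0o77333226377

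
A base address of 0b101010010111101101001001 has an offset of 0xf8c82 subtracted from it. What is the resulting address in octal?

0o46367307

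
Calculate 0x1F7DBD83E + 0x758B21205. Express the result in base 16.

Add column by column in base 16, right to left:
  E+5 = 3 carry 1
  3+0+1 = 4
  8+2 = A
  D+1 = E
  B+2 = D
  D+B = 8 carry 1
  7+8+1 = 0 carry 1
  F+5+1 = 5 carry 1
  1+7+1 = 9

0x9508DEA43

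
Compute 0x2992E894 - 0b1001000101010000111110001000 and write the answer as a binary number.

0b100000011111011101100100001100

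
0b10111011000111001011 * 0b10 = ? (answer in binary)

0b101110110001110010110

Multiply each base-2 digit by 2, carrying:
  1×2 = 2 → write 0 carry 1
  1×2+1 = 3 → write 1 carry 1
  0×2+1 = 1 → write 1
  1×2 = 2 → write 0 carry 1
  0×2+1 = 1 → write 1
  0×2 = 0 → write 0
  1×2 = 2 → write 0 carry 1
  1×2+1 = 3 → write 1 carry 1
  1×2+1 = 3 → write 1 carry 1
  0×2+1 = 1 → write 1
  0×2 = 0 → write 0
  0×2 = 0 → write 0
  1×2 = 2 → write 0 carry 1
  1×2+1 = 3 → write 1 carry 1
  0×2+1 = 1 → write 1
  1×2 = 2 → write 0 carry 1
  1×2+1 = 3 → write 1 carry 1
  1×2+1 = 3 → write 1 carry 1
  0×2+1 = 1 → write 1
  1×2 = 2 → write 0 carry 1
  remaining carry: 1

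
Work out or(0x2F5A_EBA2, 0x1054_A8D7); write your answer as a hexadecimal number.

OR each hex digit independently (no carries):
  2|1=3, F|0=F, 5|5=5, A|4=E, E|A=E, B|8=B, A|D=F, 2|7=7

0x3F5EEBF7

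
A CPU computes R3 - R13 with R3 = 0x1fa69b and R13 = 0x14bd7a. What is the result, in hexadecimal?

0xae921

Subtract column by column in base 16:
  b-a → 1
  9-7 → 2
  6-d → 9 (borrow)
  a-b-1 → e (borrow)
  f-4-1 → a
  1-1 → 0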